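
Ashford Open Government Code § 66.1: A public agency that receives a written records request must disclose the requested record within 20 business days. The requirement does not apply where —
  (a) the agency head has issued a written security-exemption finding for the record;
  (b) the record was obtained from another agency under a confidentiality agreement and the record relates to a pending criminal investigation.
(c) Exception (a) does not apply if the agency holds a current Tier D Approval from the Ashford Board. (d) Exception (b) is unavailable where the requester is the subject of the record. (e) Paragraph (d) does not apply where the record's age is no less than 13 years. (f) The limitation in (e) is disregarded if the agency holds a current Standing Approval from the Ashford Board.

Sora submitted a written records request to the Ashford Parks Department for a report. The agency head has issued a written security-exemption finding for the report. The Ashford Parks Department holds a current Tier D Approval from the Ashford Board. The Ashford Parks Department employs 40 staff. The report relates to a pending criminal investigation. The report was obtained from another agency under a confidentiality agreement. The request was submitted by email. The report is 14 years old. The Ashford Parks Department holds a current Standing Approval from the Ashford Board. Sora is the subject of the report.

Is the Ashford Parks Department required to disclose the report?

Exception (a) is satisfied on its face — a written security-exemption finding has been issued. However, paragraph (c) must be considered: (c) operates against (a): a current Tier D Approval is held. Exception (a) does not apply.
Exception (b)'s conditions are all satisfied: the report was obtained under a confidentiality agreement; the report relates to a pending investigation. However, paragraphs (d)–(f) must be considered: (d) operates — Sora is the subject of the report. (e) would limit (d) — the record's age is 14 years, meeting the 13 years threshold — but (f) sets (e) aside: (f) operates against (e): a current Standing Approval is held. Exception (b) does not apply.
Every exception is unavailable, so the rule governs.

Yes — the Ashford Parks Department must disclose the report.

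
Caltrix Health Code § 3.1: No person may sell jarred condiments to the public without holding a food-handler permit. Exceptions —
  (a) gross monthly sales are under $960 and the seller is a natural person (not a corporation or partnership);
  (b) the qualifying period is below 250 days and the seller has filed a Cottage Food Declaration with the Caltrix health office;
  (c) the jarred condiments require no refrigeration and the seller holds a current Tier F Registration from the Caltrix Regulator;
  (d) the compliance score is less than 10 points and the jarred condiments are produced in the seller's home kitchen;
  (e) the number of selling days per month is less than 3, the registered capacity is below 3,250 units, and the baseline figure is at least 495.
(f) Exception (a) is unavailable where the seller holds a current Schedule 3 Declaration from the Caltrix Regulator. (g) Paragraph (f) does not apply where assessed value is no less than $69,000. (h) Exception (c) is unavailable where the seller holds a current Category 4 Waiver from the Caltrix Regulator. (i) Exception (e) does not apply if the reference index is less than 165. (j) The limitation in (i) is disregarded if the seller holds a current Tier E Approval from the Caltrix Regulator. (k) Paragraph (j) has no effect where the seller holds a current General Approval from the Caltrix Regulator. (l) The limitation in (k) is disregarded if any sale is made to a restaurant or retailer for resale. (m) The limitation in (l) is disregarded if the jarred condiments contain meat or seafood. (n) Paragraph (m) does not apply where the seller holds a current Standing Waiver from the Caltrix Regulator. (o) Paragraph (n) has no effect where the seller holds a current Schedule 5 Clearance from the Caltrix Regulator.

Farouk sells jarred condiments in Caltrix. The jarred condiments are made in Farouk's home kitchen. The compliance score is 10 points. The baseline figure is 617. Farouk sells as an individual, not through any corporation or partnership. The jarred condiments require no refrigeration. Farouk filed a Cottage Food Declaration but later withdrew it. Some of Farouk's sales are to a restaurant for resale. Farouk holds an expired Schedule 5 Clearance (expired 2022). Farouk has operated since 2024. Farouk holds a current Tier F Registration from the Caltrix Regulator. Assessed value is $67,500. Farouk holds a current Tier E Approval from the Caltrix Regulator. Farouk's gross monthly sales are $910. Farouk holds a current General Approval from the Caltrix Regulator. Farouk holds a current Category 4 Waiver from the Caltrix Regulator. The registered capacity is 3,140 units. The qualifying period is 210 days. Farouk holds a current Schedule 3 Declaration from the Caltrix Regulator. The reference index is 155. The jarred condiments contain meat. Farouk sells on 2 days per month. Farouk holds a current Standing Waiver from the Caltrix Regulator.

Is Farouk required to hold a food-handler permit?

No — exception (e) applies; Farouk is not required to hold a food-handler permit.

Exception (a)'s conditions are all satisfied: gross monthly sales are $910, under the $960 limit; the seller is a natural person. But: (f) is triggered — a current Schedule 3 Declaration is held. (g) does not operate here (assessed value is $67,500, short of $69,000), so (f) stands. So (a) is unavailable.
Exception (b) fails — the Cottage Food Declaration was withdrawn.
Exception (c) is satisfied on its face — the jarred condiments are shelf-stable; a current Tier F Registration is held. Turning to paragraph (h): (h) operates — a current Category 4 Waiver is held. Exception (c) does not apply.
Exception (d) does not apply: the compliance score is 10 points, not less than 10 points.
Exception (e) is satisfied on its face — the number of selling days per month is 2, less than the 3 limit; the registered capacity is 3,140 units, below the 3,250 units limit; the baseline figure is 617, meeting the 495 threshold. Applying paragraphs (i)–(o): (i) applies (the reference index is 155, less than the 165 limit), but is displaced by (j): (j) operates against (i): a current Tier E Approval is held. (k) would limit (j) — a current General Approval is held — but (l) sets (k) aside: (l) operates against (k): some sales are to a restaurant for resale. (m) operates (the jarred condiments contain meat), but yields to (n): (n) is triggered — a current Standing Waiver is held. (o) is not engaged (the Schedule 5 Clearance is not current), so (n) stands. (e) remains available.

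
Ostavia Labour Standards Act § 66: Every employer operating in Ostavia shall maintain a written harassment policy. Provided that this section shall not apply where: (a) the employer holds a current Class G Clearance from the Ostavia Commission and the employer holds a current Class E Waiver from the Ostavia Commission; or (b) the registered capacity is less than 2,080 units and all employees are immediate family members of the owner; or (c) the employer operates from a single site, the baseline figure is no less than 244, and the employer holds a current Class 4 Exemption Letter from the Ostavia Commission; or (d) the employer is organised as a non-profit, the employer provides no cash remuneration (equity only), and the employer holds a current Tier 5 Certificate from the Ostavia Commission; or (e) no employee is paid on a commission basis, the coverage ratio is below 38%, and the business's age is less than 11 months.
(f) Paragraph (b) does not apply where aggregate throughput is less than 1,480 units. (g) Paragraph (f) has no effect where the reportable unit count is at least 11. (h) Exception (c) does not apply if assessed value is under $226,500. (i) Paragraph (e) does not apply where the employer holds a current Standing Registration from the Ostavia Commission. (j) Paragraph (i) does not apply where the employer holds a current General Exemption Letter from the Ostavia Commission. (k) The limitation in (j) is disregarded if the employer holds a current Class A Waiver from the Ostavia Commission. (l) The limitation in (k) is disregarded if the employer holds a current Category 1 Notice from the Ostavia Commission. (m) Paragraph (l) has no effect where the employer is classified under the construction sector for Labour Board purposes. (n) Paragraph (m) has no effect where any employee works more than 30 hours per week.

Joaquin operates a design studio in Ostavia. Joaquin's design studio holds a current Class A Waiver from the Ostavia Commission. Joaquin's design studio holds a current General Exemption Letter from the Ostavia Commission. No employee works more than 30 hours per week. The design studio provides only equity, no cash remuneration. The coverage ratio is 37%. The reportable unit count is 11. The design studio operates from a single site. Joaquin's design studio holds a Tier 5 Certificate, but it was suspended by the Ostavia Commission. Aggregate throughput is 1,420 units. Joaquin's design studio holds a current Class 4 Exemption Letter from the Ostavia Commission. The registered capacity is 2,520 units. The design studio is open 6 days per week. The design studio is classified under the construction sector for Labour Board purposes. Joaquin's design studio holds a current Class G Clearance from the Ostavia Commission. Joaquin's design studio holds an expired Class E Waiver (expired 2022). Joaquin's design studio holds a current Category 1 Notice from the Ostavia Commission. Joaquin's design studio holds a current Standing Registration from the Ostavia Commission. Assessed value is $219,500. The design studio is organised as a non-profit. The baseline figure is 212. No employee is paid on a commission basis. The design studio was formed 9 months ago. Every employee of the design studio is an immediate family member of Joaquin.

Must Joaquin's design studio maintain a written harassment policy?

Exception (a) fails — no current Class E Waiver is held.
Exception (b) does not apply: the registered capacity is 2,520 units, not less than 2,080 units.
Exception (c) requires that the baseline figure is no less than 244; but the baseline figure is 212, short of 244, so (c) is unavailable.
Exception (d) fails — no current Tier 5 Certificate is held.
Exception (e) is satisfied on its face — no employee is paid on commission; the coverage ratio is 37%, below the 38% limit; the business's age is 9 months, less than the 11 months limit. But applying paragraphs (i)–(n): (i) operates — a current Standing Registration is held. (j) would limit (i) — a current General Exemption Letter is held — but (k) sets (j) aside: (k) operates — a current Class A Waiver is held. (l) would limit (k) — a current Category 1 Notice is held — but (m) sets (l) aside: (m) is triggered — the design studio is classified under the construction sector. (n) is not triggered (no employee exceeds 30 hours/week), so (m) stands. Exception (e) does not apply.
No exception applies. The general rule governs.

Yes — Joaquin's design studio must maintain a written harassment policy.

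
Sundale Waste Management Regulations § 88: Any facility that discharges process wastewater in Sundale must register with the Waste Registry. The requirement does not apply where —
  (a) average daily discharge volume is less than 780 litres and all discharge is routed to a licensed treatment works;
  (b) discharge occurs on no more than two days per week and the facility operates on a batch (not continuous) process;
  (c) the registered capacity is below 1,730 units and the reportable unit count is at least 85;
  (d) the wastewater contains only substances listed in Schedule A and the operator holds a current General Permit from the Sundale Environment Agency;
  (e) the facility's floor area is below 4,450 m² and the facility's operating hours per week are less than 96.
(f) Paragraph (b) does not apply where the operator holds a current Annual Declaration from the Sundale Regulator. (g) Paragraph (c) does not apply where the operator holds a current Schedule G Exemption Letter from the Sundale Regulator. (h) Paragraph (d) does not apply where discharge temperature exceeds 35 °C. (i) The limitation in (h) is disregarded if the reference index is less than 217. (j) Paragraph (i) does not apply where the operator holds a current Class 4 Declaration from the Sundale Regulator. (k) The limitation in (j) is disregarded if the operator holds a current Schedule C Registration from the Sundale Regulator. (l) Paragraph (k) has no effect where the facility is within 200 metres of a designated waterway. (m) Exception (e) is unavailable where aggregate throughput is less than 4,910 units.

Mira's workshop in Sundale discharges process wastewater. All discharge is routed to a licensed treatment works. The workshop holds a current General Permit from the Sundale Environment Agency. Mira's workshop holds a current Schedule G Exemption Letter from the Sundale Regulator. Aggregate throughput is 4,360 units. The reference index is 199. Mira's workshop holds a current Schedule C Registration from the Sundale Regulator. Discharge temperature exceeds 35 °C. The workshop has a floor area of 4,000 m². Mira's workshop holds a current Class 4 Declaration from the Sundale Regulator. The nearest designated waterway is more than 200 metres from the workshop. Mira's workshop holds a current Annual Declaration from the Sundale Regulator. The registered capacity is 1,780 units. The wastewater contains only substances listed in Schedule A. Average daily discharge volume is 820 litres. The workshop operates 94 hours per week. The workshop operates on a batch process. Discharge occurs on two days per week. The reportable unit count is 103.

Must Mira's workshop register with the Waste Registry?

No — exception (d) applies; Mira's workshop is not required to register with the Waste Registry.

Exception (a) requires that average daily discharge volume is less than 780 litres; but average daily discharge volume is 820 litres, not less than 780 litres, so (a) is unavailable.
Exception (b)'s conditions are all satisfied: discharge occurs on no more than two days per week; the facility operates on a batch process. But: (f) operates against (b): a current Annual Declaration is held. (b) is therefore removed.
Exception (c) requires that the registered capacity is below 1,730 units; but the registered capacity is 1,780 units, not below 1,730 units, so (c) is unavailable.
All of (d)'s requirements are met (the wastewater is Schedule-A-only; a current General Permit is held). Applying paragraphs (h)–(l): (h) is engaged (discharge temperature exceeds 35 °C), but yields to (i): (i) is engaged — the reference index is 199, less than the 217 limit. (j) would limit (i) — a current Class 4 Declaration is held — but (k) sets (j) aside: (k) is engaged — a current Schedule C Registration is held. (l), which would lift (k), is inapplicable — the workshop is more than 200 m from any designated waterway. So (d) applies.
Exception (e) is satisfied on its face — the facility's floor area is 4,000 m², below the 4,450 m² limit; the facility's operating hours per week are 94, less than the 96 limit. However, paragraph (m) must be considered: (m) operates against (e): aggregate throughput is 4,360 units, less than the 4,910 units limit. So (e) is unavailable.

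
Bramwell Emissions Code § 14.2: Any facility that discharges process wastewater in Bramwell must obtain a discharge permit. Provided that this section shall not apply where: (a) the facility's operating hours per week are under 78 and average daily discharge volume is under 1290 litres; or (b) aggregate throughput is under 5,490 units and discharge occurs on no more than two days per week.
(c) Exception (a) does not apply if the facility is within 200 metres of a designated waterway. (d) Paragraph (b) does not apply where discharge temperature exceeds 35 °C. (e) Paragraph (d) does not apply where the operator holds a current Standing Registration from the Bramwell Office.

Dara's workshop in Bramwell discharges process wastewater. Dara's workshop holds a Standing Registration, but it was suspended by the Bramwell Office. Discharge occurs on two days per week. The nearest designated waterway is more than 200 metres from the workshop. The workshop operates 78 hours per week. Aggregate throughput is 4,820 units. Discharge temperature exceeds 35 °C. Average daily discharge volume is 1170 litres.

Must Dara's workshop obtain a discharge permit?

Exception (a) does not apply: the facility's operating hours per week are 78, not under 78.
Exception (b)'s conditions are all satisfied: aggregate throughput is 4,820 units, under the 5,490 units limit; discharge occurs on no more than two days per week. Turning to paragraphs (d)–(e): (d) operates against (b): discharge temperature exceeds 35 °C. (e) is inapplicable (the Standing Registration is not current), so (d) stands. (b) is therefore removed.
No exception applies. The general rule governs.

Yes — Dara's workshop must obtain a discharge permit.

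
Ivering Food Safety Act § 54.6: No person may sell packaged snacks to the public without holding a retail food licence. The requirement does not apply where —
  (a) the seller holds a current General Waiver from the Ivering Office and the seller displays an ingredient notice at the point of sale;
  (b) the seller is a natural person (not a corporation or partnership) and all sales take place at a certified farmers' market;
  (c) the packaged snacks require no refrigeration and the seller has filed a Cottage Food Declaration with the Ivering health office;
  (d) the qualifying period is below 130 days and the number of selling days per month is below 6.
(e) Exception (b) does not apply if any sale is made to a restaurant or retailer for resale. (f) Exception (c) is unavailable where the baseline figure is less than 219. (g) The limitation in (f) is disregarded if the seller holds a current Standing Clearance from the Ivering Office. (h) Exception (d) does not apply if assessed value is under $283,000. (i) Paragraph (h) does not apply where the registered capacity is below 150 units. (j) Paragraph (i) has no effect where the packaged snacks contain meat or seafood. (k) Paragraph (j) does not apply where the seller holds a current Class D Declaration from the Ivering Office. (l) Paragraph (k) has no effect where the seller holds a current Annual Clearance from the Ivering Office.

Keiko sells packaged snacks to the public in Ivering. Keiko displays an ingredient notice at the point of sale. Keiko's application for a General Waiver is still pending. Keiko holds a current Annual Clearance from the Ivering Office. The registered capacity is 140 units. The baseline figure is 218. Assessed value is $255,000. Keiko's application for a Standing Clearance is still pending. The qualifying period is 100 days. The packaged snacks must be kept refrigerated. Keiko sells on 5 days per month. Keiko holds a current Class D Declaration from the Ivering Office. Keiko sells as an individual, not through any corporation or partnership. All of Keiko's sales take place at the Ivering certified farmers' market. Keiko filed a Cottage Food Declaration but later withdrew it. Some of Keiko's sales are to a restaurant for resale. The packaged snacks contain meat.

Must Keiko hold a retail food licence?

Exception (a) does not apply: no current General Waiver is held.
Exception (b): the seller is a natural person; all sales are at a certified farmers' market — every condition holds. However, paragraph (e) must be considered: (e) operates against (b): some sales are to a restaurant for resale. Exception (b) does not apply.
Exception (c) fails — the packaged snacks require refrigeration.
Exception (d)'s conditions are all satisfied: the qualifying period is 100 days, below the 130 days limit; the number of selling days per month is 5, below the 6 limit. But: (h) operates against (d): assessed value is $255,000, under the $283,000 limit. (i) would limit (h) — the registered capacity is 140 units, below the 150 units limit — but (j) sets (i) aside: (j) is triggered — the packaged snacks contain meat. (k) would limit (j) — a current Class D Declaration is held — but (l) sets (k) aside: (l) operates against (k): a current Annual Clearance is held. Exception (d) does not apply.
None of the exceptions is available; § 54.6 applies in full.

Yes — Keiko must hold a retail food licence.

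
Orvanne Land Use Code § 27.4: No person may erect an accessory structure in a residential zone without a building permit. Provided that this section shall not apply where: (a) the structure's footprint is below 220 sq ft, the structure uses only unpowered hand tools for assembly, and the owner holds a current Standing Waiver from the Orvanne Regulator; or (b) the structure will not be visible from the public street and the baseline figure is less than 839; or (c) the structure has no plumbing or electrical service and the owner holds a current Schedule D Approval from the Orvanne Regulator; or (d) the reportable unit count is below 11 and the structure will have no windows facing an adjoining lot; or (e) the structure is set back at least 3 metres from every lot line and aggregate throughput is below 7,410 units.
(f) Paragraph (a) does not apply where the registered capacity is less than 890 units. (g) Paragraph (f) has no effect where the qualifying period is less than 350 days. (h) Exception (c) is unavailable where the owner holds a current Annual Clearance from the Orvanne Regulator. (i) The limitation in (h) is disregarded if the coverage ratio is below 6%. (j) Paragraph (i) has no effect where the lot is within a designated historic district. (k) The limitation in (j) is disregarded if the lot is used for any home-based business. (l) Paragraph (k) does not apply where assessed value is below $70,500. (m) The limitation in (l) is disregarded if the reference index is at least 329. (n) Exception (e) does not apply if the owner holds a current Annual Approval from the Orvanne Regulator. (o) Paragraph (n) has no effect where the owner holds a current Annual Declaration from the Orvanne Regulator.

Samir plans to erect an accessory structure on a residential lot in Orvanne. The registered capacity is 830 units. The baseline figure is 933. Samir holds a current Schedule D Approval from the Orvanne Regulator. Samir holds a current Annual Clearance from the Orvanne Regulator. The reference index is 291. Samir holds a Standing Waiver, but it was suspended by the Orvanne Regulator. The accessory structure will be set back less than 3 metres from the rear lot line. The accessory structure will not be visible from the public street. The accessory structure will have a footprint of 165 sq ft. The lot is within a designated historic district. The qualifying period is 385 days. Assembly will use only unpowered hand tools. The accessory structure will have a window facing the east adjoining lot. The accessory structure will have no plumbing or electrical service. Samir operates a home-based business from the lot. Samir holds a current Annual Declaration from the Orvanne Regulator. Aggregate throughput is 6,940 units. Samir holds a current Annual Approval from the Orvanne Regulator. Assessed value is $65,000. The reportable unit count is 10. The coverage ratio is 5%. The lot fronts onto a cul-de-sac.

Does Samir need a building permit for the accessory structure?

Yes — Samir must obtain a building permit.

Exception (a) fails — the Standing Waiver is not current.
Exception (b) does not apply: the baseline figure is 933, not less than 839.
Exception (c) is satisfied on its face — there is no plumbing or electrical service; a current Schedule D Approval is held. But: (h) operates — a current Annual Clearance is held. (i) is triggered (the coverage ratio is 5%, below the 6% limit), but is itself disapplied by (j): (j) operates against (i): the lot is in a historic district. (k) is engaged (a home-based business operates on the lot), but is itself disapplied by (l): (l) operates against (k): assessed value is $65,000, below the $70,500 limit. (m) does not operate here (the reference index is 291, short of 329), so (l) stands. Exception (c) does not apply.
Exception (d) fails — a window faces an adjoining lot.
Exception (e) fails — the rear setback is under 3 m.
No exception is made out. Samir falls within the general rule.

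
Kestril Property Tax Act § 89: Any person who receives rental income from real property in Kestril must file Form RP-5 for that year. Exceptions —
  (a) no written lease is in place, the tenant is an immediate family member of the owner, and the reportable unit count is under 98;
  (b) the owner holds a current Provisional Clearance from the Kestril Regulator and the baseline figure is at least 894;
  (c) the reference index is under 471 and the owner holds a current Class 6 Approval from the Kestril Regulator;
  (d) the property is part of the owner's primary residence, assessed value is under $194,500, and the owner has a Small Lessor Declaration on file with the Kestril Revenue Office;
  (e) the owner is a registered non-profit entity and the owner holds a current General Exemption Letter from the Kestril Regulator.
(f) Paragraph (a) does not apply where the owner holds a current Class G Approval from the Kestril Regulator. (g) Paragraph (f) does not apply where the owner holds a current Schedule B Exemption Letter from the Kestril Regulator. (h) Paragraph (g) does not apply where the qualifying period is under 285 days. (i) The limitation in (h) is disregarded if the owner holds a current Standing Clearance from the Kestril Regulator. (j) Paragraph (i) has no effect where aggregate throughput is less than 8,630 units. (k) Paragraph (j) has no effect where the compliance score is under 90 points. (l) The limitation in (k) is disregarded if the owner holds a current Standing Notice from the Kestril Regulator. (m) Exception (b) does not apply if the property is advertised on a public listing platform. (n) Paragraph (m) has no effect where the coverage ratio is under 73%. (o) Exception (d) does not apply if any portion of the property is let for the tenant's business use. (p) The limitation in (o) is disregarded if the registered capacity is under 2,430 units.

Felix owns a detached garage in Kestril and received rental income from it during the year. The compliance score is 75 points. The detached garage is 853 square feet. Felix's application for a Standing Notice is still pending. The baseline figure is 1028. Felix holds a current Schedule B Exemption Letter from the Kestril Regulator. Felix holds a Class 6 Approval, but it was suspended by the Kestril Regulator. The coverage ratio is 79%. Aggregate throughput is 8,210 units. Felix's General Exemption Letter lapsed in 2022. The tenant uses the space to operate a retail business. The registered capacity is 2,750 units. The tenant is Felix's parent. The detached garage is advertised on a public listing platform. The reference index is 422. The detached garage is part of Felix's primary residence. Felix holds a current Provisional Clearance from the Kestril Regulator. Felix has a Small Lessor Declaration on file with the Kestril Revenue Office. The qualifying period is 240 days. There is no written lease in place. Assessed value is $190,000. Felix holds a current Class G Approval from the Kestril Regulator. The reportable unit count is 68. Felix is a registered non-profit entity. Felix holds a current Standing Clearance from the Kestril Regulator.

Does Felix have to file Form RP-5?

No — exception (a) applies; Felix is not required to file Form RP-5.

Exception (a): there is no written lease; the tenant is an immediate family member; the reportable unit count is 68, under the 98 limit — every condition holds. Under paragraphs (f)–(l): (f) is engaged (a current Class G Approval is held), but is displaced by (g): (g) applies — a current Schedule B Exemption Letter is held. (h) would limit (g) — the qualifying period is 240 days, under the 285 days limit — but (i) sets (h) aside: (i) operates against (h): a current Standing Clearance is held. (j) would limit (i) — aggregate throughput is 8,210 units, less than the 8,630 units limit — but (k) sets (j) aside: (k) is triggered — the compliance score is 75 points, under the 90 points limit. (l), which would lift (k), is not engaged — no current Standing Notice is held. (a) remains available.
Exception (b): a current Provisional Clearance is held; the baseline figure is 1,028, meeting the 894 threshold — every condition holds. However, paragraphs (m)–(n) must be considered: (m) applies — the property is publicly advertised. (n) does not operate here (the coverage ratio is 79%, not under 73%), so (m) stands. So (b) is unavailable.
Exception (c) requires that the owner holds a current Class 6 Approval from the Kestril Regulator; but there is no Class 6 Approval in force, so (c) is unavailable.
Exception (d): the detached garage is part of the primary residence; assessed value is $190,000, under the $194,500 limit; a Small Lessor Declaration is on file — every condition holds. However, paragraphs (o)–(p) must be considered: (o) is engaged — the space is let for business use. (p) does not operate here (the registered capacity is 2,750 units, not under 2,430 units), so (o) stands. So (d) is unavailable.
Exception (e) requires that the owner holds a current General Exemption Letter from the Kestril Regulator; but there is no General Exemption Letter in force, so (e) is unavailable.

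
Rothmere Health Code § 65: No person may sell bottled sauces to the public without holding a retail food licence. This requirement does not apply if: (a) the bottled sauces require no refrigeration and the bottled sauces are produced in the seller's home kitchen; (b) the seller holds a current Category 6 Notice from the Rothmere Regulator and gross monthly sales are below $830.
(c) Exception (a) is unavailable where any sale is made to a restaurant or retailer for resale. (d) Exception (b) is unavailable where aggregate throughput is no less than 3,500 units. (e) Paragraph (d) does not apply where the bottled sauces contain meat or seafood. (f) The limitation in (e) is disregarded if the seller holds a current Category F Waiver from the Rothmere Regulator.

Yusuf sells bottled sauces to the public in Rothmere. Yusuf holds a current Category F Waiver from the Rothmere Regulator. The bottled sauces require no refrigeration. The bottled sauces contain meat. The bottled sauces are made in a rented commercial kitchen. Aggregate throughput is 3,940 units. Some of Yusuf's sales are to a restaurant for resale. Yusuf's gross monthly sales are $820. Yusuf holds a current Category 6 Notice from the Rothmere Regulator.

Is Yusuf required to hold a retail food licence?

Yes — Yusuf must hold a retail food licence.

Exception (a) fails — the bottled sauces are made in a commercial kitchen, not a home kitchen.
Exception (b): a current Category 6 Notice is held; gross monthly sales are $820, below the $830 limit — every condition holds. But applying paragraphs (d)–(f): (d) operates against (b): aggregate throughput is 3,940 units, meeting the 3,500 units threshold. (e) would limit (d) — the bottled sauces contain meat — but (f) sets (e) aside: (f) operates against (e): a current Category F Waiver is held. (b) is therefore removed.
No exception applies. The general rule governs.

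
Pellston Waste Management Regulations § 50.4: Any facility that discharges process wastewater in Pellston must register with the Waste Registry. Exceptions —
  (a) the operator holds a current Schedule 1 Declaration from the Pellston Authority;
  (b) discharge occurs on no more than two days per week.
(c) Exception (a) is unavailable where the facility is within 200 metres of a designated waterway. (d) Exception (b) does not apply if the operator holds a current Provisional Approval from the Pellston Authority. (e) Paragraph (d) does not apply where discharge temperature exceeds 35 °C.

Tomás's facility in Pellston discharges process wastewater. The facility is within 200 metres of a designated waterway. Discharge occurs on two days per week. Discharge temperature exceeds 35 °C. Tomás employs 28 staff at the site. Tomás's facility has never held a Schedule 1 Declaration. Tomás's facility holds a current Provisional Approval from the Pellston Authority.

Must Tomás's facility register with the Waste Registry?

Exception (a) requires that the operator holds a current Schedule 1 Declaration from the Pellston Authority; but the Schedule 1 Declaration is not current, so (a) is unavailable.
Exception (b): discharge occurs on no more than two days per week — every condition holds. Considering the limiting provisions: (d) would limit (b) — a current Provisional Approval is held — but (e) sets (d) aside: (e) operates against (d): discharge temperature exceeds 35 °C. Exception (b) stands.

No — exception (b) applies; Tomás's facility is not required to register with the Waste Registry.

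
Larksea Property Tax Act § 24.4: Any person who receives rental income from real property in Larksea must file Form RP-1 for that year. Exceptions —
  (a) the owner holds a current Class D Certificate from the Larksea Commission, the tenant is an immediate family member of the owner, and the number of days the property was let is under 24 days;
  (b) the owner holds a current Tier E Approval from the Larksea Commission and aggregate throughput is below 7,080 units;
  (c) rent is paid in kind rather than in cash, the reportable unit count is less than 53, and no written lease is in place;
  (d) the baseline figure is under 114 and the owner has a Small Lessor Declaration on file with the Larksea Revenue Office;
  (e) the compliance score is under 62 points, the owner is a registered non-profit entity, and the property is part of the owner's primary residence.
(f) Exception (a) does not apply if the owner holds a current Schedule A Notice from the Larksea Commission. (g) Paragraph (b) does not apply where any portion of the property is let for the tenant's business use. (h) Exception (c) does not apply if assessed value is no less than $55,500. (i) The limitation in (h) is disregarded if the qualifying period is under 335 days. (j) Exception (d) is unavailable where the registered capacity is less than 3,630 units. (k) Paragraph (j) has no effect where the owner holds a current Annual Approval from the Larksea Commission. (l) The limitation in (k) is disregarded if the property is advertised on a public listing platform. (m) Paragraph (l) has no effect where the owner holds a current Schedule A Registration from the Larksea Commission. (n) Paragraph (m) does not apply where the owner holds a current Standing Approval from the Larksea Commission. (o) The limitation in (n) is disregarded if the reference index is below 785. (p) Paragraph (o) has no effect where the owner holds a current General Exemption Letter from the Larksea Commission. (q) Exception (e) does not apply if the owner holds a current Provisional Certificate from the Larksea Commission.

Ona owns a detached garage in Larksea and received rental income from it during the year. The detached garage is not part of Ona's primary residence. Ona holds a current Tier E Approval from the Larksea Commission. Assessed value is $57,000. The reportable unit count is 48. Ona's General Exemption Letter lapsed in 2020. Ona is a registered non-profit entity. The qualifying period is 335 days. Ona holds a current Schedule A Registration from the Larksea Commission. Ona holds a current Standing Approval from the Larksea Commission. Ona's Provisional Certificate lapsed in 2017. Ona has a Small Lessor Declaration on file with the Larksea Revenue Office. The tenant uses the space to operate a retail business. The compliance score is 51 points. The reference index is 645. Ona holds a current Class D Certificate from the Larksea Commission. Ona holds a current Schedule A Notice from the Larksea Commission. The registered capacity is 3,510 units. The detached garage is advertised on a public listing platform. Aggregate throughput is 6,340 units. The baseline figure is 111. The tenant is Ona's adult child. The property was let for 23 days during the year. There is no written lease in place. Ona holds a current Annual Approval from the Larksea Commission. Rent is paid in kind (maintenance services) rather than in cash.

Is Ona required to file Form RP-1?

No — exception (d) applies; Ona is not required to file Form RP-1.

All of (a)'s requirements are met (a current Class D Certificate is held; the tenant is an immediate family member; the number of days the property was let is 23 days, under the 24 days limit). Turning to paragraph (f): (f) operates against (a): a current Schedule A Notice is held. Exception (a) does not apply.
Exception (b) is satisfied on its face — a current Tier E Approval is held; aggregate throughput is 6,340 units, below the 7,080 units limit. However, paragraph (g) must be considered: (g) is triggered — the space is let for business use. Exception (b) does not apply.
Exception (c) is satisfied on its face — rent is paid in kind; the reportable unit count is 48, less than the 53 limit; there is no written lease. But applying paragraphs (h)–(i): (h) applies — assessed value is $57,000, meeting the $55,500 threshold. (i) is inapplicable (the qualifying period is 335 days, not under 335 days), so (h) stands. Exception (c) does not apply.
Exception (d) is satisfied on its face — the baseline figure is 111, under the 114 limit; a Small Lessor Declaration is on file. As to paragraphs (j)–(p): (j) operates (the registered capacity is 3,510 units, less than the 3,630 units limit), but is itself disapplied by (k): (k) operates against (j): a current Annual Approval is held. (l) would limit (k) — the property is publicly advertised — but (m) sets (l) aside: (m) operates against (l): a current Schedule A Registration is held. (n) would limit (m) — a current Standing Approval is held — but (o) sets (n) aside: (o) operates against (n): the reference index is 645, below the 785 limit. (p), which would lift (o), does not operate here — there is no General Exemption Letter in force. So (d) applies.
Exception (e) does not apply: the detached garage is not part of the primary residence.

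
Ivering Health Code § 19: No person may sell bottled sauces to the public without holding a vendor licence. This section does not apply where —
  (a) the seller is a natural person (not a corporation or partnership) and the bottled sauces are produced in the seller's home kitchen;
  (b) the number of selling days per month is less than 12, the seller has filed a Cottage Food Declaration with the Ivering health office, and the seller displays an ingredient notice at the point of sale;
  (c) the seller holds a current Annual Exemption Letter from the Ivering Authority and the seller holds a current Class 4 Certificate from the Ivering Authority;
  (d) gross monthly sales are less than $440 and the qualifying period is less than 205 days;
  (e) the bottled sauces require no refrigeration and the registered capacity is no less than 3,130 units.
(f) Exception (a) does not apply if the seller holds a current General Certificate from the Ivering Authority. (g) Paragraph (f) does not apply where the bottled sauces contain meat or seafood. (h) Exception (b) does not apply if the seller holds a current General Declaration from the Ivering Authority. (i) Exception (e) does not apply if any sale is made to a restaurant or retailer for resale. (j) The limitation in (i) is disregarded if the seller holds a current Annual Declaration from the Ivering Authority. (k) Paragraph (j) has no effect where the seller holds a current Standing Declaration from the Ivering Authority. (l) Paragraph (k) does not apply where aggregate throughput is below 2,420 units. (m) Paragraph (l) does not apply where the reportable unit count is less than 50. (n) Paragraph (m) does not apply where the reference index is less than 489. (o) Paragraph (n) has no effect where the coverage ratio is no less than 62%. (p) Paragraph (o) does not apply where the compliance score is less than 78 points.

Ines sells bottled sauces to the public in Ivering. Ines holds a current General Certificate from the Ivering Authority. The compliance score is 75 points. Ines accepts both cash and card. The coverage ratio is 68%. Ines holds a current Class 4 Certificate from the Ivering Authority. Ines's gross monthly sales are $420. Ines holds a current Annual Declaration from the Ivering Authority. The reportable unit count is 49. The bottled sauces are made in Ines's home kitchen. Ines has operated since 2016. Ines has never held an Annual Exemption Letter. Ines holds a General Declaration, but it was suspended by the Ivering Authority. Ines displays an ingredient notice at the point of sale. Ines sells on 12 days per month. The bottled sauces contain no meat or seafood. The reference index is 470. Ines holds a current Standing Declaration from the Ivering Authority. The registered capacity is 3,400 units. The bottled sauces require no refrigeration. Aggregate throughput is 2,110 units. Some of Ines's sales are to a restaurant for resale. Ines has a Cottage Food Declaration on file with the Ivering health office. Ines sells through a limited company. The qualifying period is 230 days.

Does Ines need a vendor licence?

Exception (a) requires that the seller is a natural person (not a corporation or partnership); but the seller operates through a limited company, so (a) is unavailable.
Exception (b) does not apply: the number of selling days per month is 12, not less than 12.
Exception (c) does not apply: no current Annual Exemption Letter is held.
Exception (d) fails — the qualifying period is 230 days, not less than 205 days.
Exception (e) is satisfied on its face — the bottled sauces are shelf-stable; the registered capacity is 3,400 units, meeting the 3,130 units threshold. Applying paragraphs (i)–(p): (i) would limit (e) — some sales are to a restaurant for resale — but (j) sets (i) aside: (j) is engaged — a current Annual Declaration is held. (k) is triggered (a current Standing Declaration is held), but is set aside by (l): (l) applies — aggregate throughput is 2,110 units, below the 2,420 units limit. (m) is engaged (the reportable unit count is 49, less than the 50 limit), but is itself disapplied by (n): (n) operates — the reference index is 470, less than the 489 limit. (o) applies (the coverage ratio is 68%, meeting the 62% threshold), but is itself disapplied by (p): (p) operates against (o): the compliance score is 75 points, less than the 78 points limit. So (e) applies.

No — exception (e) applies; Ines is not required to hold a vendor licence.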